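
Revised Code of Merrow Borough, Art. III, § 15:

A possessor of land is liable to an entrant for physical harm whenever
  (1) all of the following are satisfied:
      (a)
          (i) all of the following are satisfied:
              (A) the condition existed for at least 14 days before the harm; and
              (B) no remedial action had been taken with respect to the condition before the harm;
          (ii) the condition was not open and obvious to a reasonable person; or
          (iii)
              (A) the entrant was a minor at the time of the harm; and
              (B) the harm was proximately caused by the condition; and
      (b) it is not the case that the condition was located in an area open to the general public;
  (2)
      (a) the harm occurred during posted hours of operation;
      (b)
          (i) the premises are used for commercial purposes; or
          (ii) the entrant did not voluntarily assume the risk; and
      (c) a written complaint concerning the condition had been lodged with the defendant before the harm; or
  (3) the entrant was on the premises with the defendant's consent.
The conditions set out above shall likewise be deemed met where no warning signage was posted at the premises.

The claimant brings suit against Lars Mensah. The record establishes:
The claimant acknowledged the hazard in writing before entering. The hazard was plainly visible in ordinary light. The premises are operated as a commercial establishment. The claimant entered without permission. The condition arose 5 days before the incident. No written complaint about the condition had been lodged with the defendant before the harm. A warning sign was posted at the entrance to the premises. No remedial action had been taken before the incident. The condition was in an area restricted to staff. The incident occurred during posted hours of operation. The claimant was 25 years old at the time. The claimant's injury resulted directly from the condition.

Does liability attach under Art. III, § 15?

No — not liable.

(A) condition ≥14 days old — fails.
(B) no remedial action — holds.
(i) = F AND T = false.
(ii) not open/obvious — fails.
(A) entrant a minor — not satisfied.
(B) proximate cause — satisfied.
(iii): F AND T → false.
(a) = F OR F OR F = false.
(b) not (public area) — satisfied.
(1) = F AND T = false.
(a) during posted hours — met.
(i) commercial use — holds.
(ii) no assumed risk — not satisfied.
(b) = T OR F = true.
(c) complaint lodged — fails.
So (2) is not satisfied (T AND T AND F).
(3) consent to enter — not satisfied.
Overall = F OR F OR F = false.
Exception (no signage posted) — not satisfied.
Result: main false OR exception false → false.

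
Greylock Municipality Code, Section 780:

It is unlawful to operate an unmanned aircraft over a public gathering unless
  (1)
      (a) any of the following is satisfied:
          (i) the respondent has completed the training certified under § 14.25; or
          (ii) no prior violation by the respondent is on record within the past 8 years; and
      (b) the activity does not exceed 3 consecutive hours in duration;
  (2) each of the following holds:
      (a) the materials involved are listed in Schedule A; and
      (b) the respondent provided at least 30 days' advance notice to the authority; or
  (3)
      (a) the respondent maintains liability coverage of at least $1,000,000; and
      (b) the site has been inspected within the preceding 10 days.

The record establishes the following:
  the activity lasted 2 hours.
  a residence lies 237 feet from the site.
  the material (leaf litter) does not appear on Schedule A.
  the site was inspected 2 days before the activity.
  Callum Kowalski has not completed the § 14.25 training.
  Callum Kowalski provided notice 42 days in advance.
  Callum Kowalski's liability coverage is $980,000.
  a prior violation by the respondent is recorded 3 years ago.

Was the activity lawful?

No — unlawful.

(i) training certified — not satisfied.
(ii) no prior violation — not met.
So (a) is not satisfied (F OR F).
(b) ≤ 3 hrs duration — satisfied.
(1): F AND T → false.
(a) Schedule A material — not satisfied.
(b) ≥30 days' notice — holds.
(2): F AND T → false.
(a) coverage ≥ $1,000,000 — not met.
(b) site inspected — satisfied.
So (3) is not satisfied (F AND T).
Overall: F OR F OR F → false.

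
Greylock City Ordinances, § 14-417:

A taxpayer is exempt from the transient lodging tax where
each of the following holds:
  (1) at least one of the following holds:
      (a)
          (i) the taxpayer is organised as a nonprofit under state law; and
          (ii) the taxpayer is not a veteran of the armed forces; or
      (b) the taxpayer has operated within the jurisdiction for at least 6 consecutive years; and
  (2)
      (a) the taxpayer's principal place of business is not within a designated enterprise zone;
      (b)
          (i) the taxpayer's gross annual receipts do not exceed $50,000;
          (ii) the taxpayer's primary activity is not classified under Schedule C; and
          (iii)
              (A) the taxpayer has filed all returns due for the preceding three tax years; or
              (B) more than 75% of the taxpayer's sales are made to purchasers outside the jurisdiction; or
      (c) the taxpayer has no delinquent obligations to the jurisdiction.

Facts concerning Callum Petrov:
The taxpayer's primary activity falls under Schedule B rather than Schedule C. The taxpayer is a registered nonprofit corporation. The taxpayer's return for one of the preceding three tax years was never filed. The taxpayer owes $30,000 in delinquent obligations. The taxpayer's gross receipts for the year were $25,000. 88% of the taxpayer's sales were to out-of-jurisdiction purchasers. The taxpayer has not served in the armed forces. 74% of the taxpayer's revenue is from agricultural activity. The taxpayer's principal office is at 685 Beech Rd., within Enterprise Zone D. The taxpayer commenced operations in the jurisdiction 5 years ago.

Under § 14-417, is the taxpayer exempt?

(i) nonprofit — met.
(ii) not (veteran) — met.
(a) = T AND T = true.
(b) ≥ 6 yrs in jurisdiction — fails.
(1) = T OR F = true.
(a) not (in enterprise zone) — fails.
(i) receipts ≤ $50,000 — holds.
(ii) not (Schedule C activity) — satisfied.
(A) returns current — fails.
(B) >75% out-of-jur. sales — holds.
So (iii) is satisfied (F OR T).
(b): T AND T AND T → true.
(c) no delinquency — fails.
(2): F OR T OR F → true.
So Overall is satisfied (T AND T).

Yes — exempt.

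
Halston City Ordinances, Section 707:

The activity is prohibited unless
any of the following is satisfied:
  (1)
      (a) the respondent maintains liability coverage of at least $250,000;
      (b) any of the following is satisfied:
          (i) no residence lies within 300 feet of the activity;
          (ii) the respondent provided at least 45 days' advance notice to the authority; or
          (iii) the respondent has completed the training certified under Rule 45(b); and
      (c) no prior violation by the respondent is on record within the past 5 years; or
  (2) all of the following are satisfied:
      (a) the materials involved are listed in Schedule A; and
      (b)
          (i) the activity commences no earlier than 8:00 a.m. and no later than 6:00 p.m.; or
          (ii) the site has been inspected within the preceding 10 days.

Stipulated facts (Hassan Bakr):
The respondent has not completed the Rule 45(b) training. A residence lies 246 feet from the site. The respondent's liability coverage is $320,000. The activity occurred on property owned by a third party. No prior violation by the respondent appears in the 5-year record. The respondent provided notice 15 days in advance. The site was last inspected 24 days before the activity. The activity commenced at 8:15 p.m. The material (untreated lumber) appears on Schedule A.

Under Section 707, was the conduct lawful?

No — unlawful.

(a) coverage ≥ $250,000 — met.
(i) no residence in 300 ft — not satisfied.
(ii) ≥45 days' notice — not met.
(iii) training certified — not met.
So (b) is not satisfied (F OR F OR F).
(c) no prior violation — satisfied.
So (1) is not satisfied (T AND F AND T).
(a) Schedule A material — satisfied.
(i) start within hours — fails.
(ii) site inspected — not met.
So (b) is not satisfied (F OR F).
So (2) is not satisfied (T AND F).
Overall = F OR F = false.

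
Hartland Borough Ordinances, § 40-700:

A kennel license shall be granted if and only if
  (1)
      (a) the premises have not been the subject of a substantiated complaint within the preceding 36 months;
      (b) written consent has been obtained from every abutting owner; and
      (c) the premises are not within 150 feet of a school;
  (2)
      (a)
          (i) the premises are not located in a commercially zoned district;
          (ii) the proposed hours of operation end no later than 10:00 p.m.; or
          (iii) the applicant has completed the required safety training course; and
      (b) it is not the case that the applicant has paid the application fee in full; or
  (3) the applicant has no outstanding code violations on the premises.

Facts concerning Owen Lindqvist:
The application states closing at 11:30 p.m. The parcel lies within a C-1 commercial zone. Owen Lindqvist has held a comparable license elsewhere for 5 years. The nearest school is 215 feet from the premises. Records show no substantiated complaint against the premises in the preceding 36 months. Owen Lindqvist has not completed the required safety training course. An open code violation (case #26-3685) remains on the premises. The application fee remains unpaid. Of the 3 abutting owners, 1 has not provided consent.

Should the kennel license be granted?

No — denied.

(a) no complaint in 36 mo. — met.
(b) all abutters consent — not met.
(c) ≥150 ft from school — holds.
(1): T AND F AND T → false.
(i) not (commercially zoned) — not satisfied.
(ii) closes by 10 p.m. — not satisfied.
(iii) safety training — fails.
So (a) is not satisfied (F OR F OR F).
(b) not (fee paid) — holds.
(2): F AND T → false.
(3) no code violations — fails.
Overall: F OR F OR F → false.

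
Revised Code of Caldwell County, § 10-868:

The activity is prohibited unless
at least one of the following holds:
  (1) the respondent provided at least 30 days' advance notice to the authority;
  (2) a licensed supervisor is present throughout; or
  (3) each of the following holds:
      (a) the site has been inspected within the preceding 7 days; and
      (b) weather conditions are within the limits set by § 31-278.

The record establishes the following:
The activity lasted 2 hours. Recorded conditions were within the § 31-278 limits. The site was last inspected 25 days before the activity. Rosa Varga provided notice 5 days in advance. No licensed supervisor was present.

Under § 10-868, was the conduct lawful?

No — unlawful.

(1) ≥30 days' notice — fails.
(2) supervisor present — fails.
(a) site inspected — not met.
(b) weather ok — met.
(3): F AND T → false.
So Overall is not satisfied (F OR F OR F).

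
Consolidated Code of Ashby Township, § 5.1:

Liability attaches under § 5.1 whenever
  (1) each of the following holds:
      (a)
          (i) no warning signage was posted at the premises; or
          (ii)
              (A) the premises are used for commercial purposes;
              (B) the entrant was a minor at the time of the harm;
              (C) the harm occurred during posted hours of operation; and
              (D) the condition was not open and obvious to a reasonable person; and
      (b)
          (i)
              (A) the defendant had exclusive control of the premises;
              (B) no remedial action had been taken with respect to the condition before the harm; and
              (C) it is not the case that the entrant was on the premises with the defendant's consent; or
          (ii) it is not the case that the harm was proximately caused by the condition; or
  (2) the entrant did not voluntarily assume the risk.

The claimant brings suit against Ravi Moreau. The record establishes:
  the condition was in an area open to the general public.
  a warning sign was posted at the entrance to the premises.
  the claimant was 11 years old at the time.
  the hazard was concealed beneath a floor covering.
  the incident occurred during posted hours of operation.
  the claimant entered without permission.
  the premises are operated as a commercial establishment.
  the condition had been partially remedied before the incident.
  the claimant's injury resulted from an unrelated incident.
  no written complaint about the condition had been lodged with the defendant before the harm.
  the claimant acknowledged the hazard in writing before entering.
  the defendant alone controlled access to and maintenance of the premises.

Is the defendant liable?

(i) no signage posted — not met.
(A) commercial use — satisfied.
(B) entrant a minor — satisfied.
(C) during posted hours — holds.
(D) not open/obvious — satisfied.
(ii): T AND T AND T AND T → true.
So (a) is satisfied (F OR T).
(A) exclusive control — satisfied.
(B) no remedial action — not met.
(C) not (consent to enter) — met.
So (i) is not satisfied (T AND F AND T).
(ii) not (proximate cause) — holds.
(b) = F OR T = true.
(1): T AND T → true.
(2) no assumed risk — not met.
Overall: T OR F → true.

Yes — liable.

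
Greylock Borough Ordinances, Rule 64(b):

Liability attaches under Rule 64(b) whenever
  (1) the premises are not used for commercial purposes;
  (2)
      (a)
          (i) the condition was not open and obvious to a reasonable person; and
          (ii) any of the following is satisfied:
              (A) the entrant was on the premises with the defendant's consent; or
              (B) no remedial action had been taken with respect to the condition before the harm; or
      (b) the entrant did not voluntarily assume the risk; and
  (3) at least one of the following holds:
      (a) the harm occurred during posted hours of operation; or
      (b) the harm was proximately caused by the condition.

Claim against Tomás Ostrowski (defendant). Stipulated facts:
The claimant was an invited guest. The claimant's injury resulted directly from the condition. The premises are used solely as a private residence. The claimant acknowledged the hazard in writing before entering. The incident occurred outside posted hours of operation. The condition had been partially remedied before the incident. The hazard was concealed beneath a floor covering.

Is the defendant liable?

Yes — liable.

(1) not (commercial use) — satisfied.
(i) not open/obvious — holds.
(A) consent to enter — satisfied.
(B) no remedial action — not satisfied.
(ii): T OR F → true.
(a): T AND T → true.
(b) no assumed risk — not satisfied.
(2): T OR F → true.
(a) during posted hours — not met.
(b) proximate cause — satisfied.
So (3) is satisfied (F OR T).
So Overall is satisfied (T AND T AND T).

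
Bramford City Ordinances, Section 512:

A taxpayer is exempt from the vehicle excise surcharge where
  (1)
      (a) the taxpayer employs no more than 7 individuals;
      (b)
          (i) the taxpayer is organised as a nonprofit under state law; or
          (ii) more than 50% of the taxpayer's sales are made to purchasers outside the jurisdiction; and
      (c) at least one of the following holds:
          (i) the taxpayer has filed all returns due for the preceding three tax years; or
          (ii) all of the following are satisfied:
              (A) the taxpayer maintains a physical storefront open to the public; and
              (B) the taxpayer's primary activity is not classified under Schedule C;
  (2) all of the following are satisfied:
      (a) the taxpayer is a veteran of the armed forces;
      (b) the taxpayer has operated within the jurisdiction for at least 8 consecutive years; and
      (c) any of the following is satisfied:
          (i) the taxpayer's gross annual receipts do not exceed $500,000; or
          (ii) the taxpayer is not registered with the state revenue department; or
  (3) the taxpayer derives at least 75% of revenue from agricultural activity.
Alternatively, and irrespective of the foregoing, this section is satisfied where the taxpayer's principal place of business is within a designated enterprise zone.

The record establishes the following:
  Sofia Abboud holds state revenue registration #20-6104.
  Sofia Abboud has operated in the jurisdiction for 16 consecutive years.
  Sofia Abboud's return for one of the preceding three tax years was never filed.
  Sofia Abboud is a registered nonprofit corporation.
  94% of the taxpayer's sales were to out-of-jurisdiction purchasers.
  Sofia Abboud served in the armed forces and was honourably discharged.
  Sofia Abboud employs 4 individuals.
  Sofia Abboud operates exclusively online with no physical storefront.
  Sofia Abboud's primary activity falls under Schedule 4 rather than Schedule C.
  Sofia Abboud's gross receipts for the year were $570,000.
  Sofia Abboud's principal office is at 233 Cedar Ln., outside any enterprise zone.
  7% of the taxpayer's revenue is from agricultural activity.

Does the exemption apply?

No — not exempt.

(a) ≤ 7 employees — holds.
(i) nonprofit — met.
(ii) >50% out-of-jur. sales — holds.
So (b) is satisfied (T OR T).
(i) returns current — not satisfied.
(A) has storefront — fails.
(B) not (Schedule C activity) — satisfied.
So (ii) is not satisfied (F AND T).
(c) = F OR F = false.
So (1) is not satisfied (T AND T AND F).
(a) veteran — holds.
(b) ≥ 8 yrs in jurisdiction — satisfied.
(i) receipts ≤ $500,000 — fails.
(ii) not (state-registered) — fails.
(c) = F OR F = false.
So (2) is not satisfied (T AND T AND F).
(3) ≥75% agricultural — not met.
Overall = F OR F OR F = false.
Exception (in enterprise zone) — not satisfied.
Result: main false OR exception false → false.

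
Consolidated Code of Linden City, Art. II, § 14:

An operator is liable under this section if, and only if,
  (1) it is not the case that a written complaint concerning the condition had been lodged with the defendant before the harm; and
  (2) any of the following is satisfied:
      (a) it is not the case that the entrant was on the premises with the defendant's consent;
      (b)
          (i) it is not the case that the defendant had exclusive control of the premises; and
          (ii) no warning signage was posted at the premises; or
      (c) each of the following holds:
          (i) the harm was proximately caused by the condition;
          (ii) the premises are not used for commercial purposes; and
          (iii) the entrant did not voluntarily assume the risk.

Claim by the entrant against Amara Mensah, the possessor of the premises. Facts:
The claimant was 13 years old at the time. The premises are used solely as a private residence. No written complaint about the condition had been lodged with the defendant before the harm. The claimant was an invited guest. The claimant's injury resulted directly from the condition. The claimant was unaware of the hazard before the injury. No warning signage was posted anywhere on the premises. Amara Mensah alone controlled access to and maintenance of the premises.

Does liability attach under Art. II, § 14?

Yes — liable.

(1) not (complaint lodged) — holds.
(a) not (consent to enter) — not met.
(i) not (exclusive control) — not met.
(ii) no signage posted — holds.
(b): F AND T → false.
(i) proximate cause — holds.
(ii) not (commercial use) — holds.
(iii) no assumed risk — holds.
(c): T AND T AND T → true.
So (2) is satisfied (F OR F OR T).
Overall = T AND T = true.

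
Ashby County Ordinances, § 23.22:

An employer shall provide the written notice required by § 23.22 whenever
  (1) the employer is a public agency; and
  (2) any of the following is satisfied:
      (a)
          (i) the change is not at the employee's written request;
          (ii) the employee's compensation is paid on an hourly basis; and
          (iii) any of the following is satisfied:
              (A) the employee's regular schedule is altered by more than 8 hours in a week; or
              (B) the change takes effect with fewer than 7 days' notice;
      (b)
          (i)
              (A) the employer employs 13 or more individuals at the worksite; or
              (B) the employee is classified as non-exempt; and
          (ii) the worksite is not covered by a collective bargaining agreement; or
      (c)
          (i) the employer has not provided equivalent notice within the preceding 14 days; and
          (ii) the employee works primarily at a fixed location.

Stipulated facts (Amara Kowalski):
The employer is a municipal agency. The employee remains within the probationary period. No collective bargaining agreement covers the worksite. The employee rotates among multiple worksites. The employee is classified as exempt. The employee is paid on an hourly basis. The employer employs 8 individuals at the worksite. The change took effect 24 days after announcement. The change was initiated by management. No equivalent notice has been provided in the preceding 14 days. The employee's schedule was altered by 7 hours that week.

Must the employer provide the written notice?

(1) public agency — holds.
(i) not employee-requested — satisfied.
(ii) hourly-paid — holds.
(A) schedule shift > 8h — fails.
(B) < 7 days' notice — fails.
So (iii) is not satisfied (F OR F).
(a): T AND T AND F → false.
(A) ≥ 13 at site — not satisfied.
(B) non-exempt — not met.
(i): F OR F → false.
(ii) no CBA — satisfied.
(b): F AND T → false.
(i) no recent notice — satisfied.
(ii) fixed location — not satisfied.
So (c) is not satisfied (T AND F).
(2) = F OR F OR F = false.
Overall: T AND F → false.

No — not required.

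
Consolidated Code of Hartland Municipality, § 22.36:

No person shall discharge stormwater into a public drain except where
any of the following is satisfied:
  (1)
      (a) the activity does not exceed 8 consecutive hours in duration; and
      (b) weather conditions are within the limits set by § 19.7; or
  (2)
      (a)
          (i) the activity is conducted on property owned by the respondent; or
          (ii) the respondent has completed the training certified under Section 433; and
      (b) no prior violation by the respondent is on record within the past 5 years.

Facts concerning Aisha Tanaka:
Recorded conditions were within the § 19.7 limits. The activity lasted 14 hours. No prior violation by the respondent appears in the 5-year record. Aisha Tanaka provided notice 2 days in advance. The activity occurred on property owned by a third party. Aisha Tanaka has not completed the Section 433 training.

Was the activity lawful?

No — unlawful.

(a) ≤ 8 hrs duration — not satisfied.
(b) weather ok — met.
(1) = F AND T = false.
(i) own property — not satisfied.
(ii) training certified — fails.
So (a) is not satisfied (F OR F).
(b) no prior violation — holds.
(2) = F AND T = false.
Overall = F OR F = false.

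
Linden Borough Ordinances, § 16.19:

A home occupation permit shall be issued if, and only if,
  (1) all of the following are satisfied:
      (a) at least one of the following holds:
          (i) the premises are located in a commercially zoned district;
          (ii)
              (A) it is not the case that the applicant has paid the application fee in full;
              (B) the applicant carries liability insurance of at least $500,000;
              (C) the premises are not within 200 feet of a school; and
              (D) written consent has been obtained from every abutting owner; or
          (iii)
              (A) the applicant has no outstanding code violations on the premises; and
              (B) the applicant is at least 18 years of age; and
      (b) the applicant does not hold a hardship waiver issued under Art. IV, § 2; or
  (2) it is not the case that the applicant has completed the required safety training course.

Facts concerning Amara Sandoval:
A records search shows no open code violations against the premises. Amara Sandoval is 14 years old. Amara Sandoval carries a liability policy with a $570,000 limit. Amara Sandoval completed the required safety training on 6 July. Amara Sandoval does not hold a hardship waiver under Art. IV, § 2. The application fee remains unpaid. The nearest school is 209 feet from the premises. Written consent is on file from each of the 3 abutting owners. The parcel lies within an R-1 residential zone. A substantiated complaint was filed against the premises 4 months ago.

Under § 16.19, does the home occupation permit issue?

Yes — granted.

(i) commercially zoned — fails.
(A) not (fee paid) — met.
(B) insurance ≥ $500,000 — satisfied.
(C) ≥200 ft from school — satisfied.
(D) all abutters consent — met.
(ii) = T AND T AND T AND T = true.
(A) no code violations — satisfied.
(B) age ≥ 18 — not met.
(iii): T AND F → false.
(a): F OR T OR F → true.
(b) not (hardship waiver) — satisfied.
(1) = T AND T = true.
(2) not (safety training) — fails.
Overall: T OR F → true.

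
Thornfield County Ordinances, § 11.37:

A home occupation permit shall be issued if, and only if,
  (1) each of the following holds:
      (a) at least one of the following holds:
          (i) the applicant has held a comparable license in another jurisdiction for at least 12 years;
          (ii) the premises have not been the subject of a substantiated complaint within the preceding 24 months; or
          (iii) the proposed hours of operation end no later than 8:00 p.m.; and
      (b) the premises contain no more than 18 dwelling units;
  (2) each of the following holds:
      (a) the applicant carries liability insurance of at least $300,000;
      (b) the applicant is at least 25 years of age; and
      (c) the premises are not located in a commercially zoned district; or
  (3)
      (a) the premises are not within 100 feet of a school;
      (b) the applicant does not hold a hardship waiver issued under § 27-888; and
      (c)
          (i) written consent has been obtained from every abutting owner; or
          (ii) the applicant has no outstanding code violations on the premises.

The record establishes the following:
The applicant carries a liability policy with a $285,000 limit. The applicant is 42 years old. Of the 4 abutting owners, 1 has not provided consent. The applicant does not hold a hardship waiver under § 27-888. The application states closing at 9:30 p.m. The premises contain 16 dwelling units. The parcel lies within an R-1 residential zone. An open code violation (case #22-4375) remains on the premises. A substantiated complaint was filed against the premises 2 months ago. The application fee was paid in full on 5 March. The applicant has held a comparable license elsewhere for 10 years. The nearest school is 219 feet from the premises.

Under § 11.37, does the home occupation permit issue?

No — denied.

(i) prior license ≥ 12 yr — fails.
(ii) no complaint in 24 mo. — not satisfied.
(iii) closes by 8 p.m. — not met.
So (a) is not satisfied (F OR F OR F).
(b) ≤ 18 units — met.
(1) = F AND T = false.
(a) insurance ≥ $300,000 — not met.
(b) age ≥ 25 — met.
(c) not (commercially zoned) — holds.
(2): F AND T AND T → false.
(a) ≥100 ft from school — holds.
(b) not (hardship waiver) — met.
(i) all abutters consent — fails.
(ii) no code violations — fails.
(c) = F OR F = false.
(3) = T AND T AND F = false.
Overall: F OR F OR F → false.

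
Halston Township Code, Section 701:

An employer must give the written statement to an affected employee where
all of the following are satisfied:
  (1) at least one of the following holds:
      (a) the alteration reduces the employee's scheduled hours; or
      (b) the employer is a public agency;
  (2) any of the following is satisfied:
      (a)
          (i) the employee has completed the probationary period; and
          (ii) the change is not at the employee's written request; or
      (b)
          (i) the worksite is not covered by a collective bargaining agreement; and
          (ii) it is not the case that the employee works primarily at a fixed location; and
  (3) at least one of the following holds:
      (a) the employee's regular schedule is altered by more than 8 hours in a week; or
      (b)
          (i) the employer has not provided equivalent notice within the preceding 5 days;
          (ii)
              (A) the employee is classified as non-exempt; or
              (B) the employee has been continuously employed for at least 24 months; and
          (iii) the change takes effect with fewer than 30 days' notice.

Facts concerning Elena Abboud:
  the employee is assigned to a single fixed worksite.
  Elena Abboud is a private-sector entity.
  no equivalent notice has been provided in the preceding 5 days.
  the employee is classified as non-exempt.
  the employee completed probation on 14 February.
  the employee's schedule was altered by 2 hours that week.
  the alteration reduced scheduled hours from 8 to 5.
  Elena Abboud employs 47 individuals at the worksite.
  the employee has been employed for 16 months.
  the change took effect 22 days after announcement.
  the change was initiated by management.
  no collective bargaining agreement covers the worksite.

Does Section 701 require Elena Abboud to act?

(a) hours reduced — met.
(b) public agency — fails.
So (1) is satisfied (T OR F).
(i) past probation — satisfied.
(ii) not employee-requested — met.
So (a) is satisfied (T AND T).
(i) no CBA — satisfied.
(ii) not (fixed location) — not met.
(b) = T AND F = false.
So (2) is satisfied (T OR F).
(a) schedule shift > 8h — not satisfied.
(i) no recent notice — met.
(A) non-exempt — satisfied.
(B) tenure ≥ 24 mo. — not met.
(ii): T OR F → true.
(iii) < 30 days' notice — satisfied.
(b) = T AND T AND T = true.
(3) = F OR T = true.
Overall = T AND T AND T = true.

Yes — required.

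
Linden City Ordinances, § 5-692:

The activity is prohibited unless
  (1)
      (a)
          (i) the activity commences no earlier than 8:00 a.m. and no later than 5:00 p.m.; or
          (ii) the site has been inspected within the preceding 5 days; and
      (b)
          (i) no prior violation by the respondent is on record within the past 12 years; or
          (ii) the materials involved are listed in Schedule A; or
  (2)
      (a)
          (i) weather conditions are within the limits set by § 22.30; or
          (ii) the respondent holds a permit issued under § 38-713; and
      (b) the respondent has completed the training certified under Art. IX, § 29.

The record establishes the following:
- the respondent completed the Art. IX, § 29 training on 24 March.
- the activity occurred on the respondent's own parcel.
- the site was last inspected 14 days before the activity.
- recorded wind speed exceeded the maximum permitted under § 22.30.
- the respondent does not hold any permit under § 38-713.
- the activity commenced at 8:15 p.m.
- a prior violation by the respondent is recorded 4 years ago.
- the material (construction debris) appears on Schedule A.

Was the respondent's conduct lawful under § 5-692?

No — unlawful.

(i) start within hours — fails.
(ii) site inspected — not satisfied.
(a) = F OR F = false.
(i) no prior violation — not met.
(ii) Schedule A material — met.
(b): F OR T → true.
(1) = F AND T = false.
(i) weather ok — not met.
(ii) holds permit — fails.
(a): F OR F → false.
(b) training certified — holds.
(2): F AND T → false.
Overall: F OR F → false.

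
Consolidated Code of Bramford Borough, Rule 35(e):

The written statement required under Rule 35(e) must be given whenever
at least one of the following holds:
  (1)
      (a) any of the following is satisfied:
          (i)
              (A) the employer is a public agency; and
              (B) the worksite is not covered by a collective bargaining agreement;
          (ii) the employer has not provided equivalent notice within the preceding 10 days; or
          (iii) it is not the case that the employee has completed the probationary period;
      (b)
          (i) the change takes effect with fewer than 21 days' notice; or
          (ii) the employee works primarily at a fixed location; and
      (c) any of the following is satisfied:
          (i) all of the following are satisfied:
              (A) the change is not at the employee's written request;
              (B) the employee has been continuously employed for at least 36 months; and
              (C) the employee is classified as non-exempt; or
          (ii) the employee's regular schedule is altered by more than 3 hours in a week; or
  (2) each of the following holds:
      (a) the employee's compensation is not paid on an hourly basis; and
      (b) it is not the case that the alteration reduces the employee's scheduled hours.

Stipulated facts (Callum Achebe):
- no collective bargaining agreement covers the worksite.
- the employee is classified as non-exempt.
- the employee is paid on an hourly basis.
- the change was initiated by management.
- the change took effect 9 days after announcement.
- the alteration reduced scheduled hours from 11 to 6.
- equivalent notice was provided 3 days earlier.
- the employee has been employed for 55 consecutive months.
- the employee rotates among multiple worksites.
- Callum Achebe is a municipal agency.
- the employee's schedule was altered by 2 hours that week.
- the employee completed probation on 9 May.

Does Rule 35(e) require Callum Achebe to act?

Yes — required.

(A) public agency — met.
(B) no CBA — holds.
(i): T AND T → true.
(ii) no recent notice — not satisfied.
(iii) not (past probation) — not satisfied.
So (a) is satisfied (T OR F OR F).
(i) < 21 days' notice — satisfied.
(ii) fixed location — fails.
So (b) is satisfied (T OR F).
(A) not employee-requested — satisfied.
(B) tenure ≥ 36 mo. — holds.
(C) non-exempt — holds.
(i) = T AND T AND T = true.
(ii) schedule shift > 3h — fails.
(c) = T OR F = true.
(1) = T AND T AND T = true.
(a) not (hourly-paid) — fails.
(b) not (hours reduced) — not satisfied.
(2) = F AND F = false.
Overall: T OR F → true.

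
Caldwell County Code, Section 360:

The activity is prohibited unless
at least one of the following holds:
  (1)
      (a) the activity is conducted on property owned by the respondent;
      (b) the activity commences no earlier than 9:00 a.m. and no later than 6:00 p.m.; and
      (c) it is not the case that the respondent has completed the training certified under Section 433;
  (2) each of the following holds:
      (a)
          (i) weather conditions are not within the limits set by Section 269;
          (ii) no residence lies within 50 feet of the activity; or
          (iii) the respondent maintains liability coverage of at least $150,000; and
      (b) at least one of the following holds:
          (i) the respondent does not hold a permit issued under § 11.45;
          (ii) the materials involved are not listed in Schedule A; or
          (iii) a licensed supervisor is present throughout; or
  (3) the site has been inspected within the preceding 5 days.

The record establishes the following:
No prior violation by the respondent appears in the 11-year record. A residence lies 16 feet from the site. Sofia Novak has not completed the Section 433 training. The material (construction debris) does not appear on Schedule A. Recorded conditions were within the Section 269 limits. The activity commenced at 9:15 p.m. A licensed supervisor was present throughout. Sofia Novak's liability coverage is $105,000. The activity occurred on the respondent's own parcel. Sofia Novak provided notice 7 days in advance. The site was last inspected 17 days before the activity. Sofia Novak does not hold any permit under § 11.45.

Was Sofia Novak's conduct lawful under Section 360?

No — unlawful.

(a) own property — met.
(b) start within hours — not satisfied.
(c) not (training certified) — met.
(1): T AND F AND T → false.
(i) not (weather ok) — fails.
(ii) no residence in 50 ft — not satisfied.
(iii) coverage ≥ $150,000 — not met.
(a) = F OR F OR F = false.
(i) not (holds permit) — satisfied.
(ii) not (Schedule A material) — holds.
(iii) supervisor present — holds.
(b): T OR T OR T → true.
So (2) is not satisfied (F AND T).
(3) site inspected — not met.
So Overall is not satisfied (F OR F OR F).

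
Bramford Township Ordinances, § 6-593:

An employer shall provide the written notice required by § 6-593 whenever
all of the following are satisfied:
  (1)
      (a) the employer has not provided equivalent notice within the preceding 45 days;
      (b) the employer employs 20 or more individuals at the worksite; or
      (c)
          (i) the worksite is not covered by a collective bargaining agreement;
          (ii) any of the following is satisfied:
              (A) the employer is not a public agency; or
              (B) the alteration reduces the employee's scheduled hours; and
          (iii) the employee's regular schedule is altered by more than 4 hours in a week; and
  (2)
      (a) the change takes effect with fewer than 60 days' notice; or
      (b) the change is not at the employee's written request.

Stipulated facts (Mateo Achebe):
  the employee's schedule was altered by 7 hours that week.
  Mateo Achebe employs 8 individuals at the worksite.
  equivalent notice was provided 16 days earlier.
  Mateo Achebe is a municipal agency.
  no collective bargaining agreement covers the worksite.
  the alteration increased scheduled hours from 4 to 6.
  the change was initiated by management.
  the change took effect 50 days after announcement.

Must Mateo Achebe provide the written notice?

No — not required.

(a) no recent notice — not satisfied.
(b) ≥ 20 at site — fails.
(i) no CBA — met.
(A) not (public agency) — fails.
(B) hours reduced — not met.
(ii) = F OR F = false.
(iii) schedule shift > 4h — met.
(c) = T AND F AND T = false.
So (1) is not satisfied (F OR F OR F).
(a) < 60 days' notice — satisfied.
(b) not employee-requested — met.
(2): T OR T → true.
Overall: F AND T → false.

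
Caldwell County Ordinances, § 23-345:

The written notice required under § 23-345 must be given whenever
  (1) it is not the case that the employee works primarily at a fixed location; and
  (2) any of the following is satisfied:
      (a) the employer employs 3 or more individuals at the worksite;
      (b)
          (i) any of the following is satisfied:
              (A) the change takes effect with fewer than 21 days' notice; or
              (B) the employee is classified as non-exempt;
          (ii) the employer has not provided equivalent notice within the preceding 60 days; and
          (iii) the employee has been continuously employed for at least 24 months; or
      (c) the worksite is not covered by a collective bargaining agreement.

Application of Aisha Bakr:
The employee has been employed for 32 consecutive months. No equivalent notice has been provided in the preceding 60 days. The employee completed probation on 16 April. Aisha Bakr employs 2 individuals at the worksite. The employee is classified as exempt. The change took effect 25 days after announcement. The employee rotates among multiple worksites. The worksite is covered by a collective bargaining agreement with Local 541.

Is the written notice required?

No — not required.

(1) not (fixed location) — met.
(a) ≥ 3 at site — fails.
(A) < 21 days' notice — fails.
(B) non-exempt — not met.
(i): F OR F → false.
(ii) no recent notice — met.
(iii) tenure ≥ 24 mo. — satisfied.
(b): F AND T AND T → false.
(c) no CBA — fails.
So (2) is not satisfied (F OR F OR F).
Overall = T AND F = false.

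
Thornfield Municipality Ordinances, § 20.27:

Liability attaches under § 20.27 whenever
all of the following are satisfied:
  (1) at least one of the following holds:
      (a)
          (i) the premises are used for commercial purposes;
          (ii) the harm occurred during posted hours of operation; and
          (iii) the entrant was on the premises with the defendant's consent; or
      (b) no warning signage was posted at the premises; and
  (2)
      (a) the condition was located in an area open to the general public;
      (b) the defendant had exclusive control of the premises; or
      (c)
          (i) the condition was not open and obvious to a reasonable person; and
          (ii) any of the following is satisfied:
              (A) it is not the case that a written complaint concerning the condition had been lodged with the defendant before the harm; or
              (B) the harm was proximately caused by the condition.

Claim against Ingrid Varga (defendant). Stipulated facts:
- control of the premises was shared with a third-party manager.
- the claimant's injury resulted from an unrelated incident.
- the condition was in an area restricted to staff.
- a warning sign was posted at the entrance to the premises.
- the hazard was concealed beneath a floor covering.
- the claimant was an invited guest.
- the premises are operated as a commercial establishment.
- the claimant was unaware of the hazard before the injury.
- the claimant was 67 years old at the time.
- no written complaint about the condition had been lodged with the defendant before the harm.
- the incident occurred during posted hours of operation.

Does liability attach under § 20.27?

Yes — liable.

(i) commercial use — met.
(ii) during posted hours — holds.
(iii) consent to enter — satisfied.
(a) = T AND T AND T = true.
(b) no signage posted — fails.
So (1) is satisfied (T OR F).
(a) public area — not satisfied.
(b) exclusive control — not satisfied.
(i) not open/obvious — holds.
(A) not (complaint lodged) — holds.
(B) proximate cause — not met.
(ii) = T OR F = true.
(c) = T AND T = true.
(2): F OR F OR T → true.
So Overall is satisfied (T AND T).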